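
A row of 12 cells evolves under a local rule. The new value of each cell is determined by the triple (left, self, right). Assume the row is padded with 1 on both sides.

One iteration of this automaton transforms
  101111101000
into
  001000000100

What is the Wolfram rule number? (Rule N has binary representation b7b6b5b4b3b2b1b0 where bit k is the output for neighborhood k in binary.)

24

position 3: 111 → 0  (bit 7 = 0)
position 0: 110 → 0  (bit 6 = 0)
position 1: 101 → 0  (bit 5 = 0)
position 9: 100 → 1  (bit 4 = 1)
position 2: 011 → 1  (bit 3 = 1)
position 8: 010 → 0  (bit 2 = 0)
position 11: 001 → 0  (bit 1 = 0)
position 10: 000 → 0  (bit 0 = 0)
bits b7..b0 = 00011000 = 24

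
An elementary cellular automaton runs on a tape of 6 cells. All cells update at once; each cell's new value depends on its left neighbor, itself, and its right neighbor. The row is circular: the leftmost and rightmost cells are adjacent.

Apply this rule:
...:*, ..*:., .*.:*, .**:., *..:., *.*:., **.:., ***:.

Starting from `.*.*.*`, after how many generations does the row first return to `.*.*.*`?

1

.*.*.*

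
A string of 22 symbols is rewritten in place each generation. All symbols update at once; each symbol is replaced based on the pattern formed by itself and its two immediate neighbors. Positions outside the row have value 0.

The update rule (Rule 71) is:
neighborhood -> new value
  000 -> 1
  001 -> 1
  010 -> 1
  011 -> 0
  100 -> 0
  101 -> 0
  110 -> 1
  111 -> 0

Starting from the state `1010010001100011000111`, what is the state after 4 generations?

1010010010100101001011

generation 1: 1010110110101101011001
generation 2: 1010010010100101001011
generation 3: 1010110110101101011001  (repeats generation 1; period 2)
generation 4: 1010010010100101001011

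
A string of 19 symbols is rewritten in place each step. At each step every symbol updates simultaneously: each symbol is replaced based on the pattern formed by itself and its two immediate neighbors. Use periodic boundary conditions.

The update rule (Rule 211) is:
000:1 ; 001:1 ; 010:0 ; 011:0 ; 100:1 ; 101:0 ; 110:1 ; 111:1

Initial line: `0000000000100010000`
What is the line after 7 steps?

1011111111111111011

1111111111011101111
1111111111001100111
1111111111110111011
1111111111110011001
1111111111111101110
0111111111111100110
1011111111111111011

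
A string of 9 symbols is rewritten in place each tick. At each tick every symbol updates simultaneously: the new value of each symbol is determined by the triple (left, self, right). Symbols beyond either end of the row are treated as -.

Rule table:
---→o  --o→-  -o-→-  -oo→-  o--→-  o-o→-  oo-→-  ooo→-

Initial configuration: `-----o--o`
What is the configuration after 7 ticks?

oooo-----

oooo-----
-----oooo
oooo-----  (repeats tick 1; period 2)
tick 7: oooo-----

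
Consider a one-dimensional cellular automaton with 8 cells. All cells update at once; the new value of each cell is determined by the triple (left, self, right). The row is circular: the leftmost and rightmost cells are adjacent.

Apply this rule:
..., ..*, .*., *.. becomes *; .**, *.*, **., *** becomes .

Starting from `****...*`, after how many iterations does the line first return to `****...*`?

....***.
****...*

2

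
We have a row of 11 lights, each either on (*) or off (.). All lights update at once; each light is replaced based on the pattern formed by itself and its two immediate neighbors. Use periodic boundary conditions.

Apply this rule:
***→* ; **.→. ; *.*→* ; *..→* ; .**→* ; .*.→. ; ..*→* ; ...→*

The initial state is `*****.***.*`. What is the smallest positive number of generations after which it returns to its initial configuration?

11

generation 1: ****.***.**
generation 2: ***.***.***
generation 3: **.***.****
generation 4: *.***.*****
generation 5: .***.******
generation 6: ***.******.
generation 7: **.******.*
generation 8: *.******.**
generation 9: .******.***
generation 10: ******.***.
generation 11: *****.***.*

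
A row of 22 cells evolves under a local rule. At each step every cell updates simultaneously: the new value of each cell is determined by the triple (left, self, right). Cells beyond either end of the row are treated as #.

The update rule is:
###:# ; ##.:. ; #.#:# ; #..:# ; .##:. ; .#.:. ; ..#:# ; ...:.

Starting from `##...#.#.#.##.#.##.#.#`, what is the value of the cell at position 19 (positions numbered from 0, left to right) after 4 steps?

#

#.#.#.#.#.#..#.#..#.#.
.#.#.#.#.#.##.#.##.#.#
#.#.#.#.#.#..#.#..#.#.  (repeats step 1; period 2)
step 4: .#.#.#.#.#.##.#.##.#.#
position 19 holds #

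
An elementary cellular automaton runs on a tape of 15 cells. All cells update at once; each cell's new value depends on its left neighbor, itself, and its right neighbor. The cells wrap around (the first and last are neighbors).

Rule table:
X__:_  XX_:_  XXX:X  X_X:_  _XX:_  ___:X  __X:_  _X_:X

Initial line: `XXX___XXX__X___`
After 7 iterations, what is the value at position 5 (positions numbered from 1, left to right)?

_X__X__X___X_X_
_X__X__X_X_X_X_
_X__X__X_X_X_X_  (fixed point — unchanged through iteration 7)
position 5 holds X

X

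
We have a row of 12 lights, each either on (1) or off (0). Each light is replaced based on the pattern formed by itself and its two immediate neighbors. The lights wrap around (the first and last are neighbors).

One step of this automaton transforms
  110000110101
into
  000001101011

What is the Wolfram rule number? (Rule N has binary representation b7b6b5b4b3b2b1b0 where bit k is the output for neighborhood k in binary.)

position 0: 111 → 0  (bit 7 = 0)
position 1: 110 → 0  (bit 6 = 0)
position 8: 101 → 1  (bit 5 = 1)
position 2: 100 → 0  (bit 4 = 0)
position 6: 011 → 1  (bit 3 = 1)
position 9: 010 → 0  (bit 2 = 0)
position 5: 001 → 1  (bit 1 = 1)
position 3: 000 → 0  (bit 0 = 0)
bits b7..b0 = 00101010 = 42

42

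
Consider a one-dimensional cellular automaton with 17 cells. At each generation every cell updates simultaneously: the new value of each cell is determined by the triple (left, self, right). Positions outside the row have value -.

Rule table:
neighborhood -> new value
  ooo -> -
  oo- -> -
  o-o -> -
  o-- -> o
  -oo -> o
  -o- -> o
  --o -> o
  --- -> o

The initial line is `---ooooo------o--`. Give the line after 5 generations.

oooooo----ooooooo

oooo----ooooooooo
o---ooooo--------
ooooo----oooooooo
o----ooooo-------
oooooo----ooooooo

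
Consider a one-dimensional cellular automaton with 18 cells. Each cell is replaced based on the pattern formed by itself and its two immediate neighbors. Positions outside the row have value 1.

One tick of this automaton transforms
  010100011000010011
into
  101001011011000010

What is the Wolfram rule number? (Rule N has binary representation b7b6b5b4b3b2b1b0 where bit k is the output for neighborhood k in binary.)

105

position 17: 111 → 0  (bit 7 = 0)
position 8: 110 → 1  (bit 6 = 1)
position 0: 101 → 1  (bit 5 = 1)
position 4: 100 → 0  (bit 4 = 0)
position 7: 011 → 1  (bit 3 = 1)
position 1: 010 → 0  (bit 2 = 0)
position 6: 001 → 0  (bit 1 = 0)
position 5: 000 → 1  (bit 0 = 1)
bits b7..b0 = 01101001 = 105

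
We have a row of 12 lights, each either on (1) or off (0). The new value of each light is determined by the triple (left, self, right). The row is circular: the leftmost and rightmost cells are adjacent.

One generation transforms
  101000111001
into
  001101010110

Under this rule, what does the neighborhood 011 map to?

0

At position 6 the neighborhood is 011; the next row has 0 there.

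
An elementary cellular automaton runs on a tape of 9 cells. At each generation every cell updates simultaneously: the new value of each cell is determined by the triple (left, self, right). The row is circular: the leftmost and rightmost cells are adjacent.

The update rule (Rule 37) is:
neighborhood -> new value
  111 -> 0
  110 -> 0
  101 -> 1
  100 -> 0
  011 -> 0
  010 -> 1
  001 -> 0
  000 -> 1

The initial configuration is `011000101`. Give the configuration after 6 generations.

111111100

100010111
001011000
101100011
010001000
010101011
111111100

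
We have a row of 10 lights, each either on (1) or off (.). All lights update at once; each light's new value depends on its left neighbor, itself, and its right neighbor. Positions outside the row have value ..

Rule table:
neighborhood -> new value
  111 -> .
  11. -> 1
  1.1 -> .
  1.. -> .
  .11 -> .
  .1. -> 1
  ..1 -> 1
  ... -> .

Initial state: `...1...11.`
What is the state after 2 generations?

generation 1: ..11..1.1.
generation 2: .1.1.11.1.

.1.1.11.1.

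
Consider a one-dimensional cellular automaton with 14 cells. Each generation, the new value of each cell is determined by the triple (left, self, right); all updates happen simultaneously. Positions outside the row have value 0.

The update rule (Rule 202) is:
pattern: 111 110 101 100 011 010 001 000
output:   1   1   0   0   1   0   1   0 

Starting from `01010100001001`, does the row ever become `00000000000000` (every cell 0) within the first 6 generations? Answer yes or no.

generation 1: 10000000010010
generation 2: 00000000100100
generation 3: 00000001001000
generation 4: 00000010010000
generation 5: 00000100100000
generation 6: 00001001000000
generation 6 is 00001001000000, still not uniform 0

no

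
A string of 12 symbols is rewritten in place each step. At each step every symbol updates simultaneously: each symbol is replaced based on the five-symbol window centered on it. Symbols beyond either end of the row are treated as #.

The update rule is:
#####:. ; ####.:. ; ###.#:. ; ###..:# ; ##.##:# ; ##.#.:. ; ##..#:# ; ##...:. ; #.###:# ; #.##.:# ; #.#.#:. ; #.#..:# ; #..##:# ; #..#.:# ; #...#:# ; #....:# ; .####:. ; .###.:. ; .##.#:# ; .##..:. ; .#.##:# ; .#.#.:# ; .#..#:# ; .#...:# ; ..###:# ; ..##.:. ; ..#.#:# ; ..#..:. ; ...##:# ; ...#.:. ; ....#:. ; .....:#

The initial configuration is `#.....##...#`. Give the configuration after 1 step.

#.##.#...###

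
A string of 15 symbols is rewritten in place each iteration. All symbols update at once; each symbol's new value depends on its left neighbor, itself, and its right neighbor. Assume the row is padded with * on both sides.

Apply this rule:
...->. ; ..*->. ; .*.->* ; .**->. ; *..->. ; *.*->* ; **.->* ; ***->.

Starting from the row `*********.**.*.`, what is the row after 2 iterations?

.........**....

........**.****
.........**....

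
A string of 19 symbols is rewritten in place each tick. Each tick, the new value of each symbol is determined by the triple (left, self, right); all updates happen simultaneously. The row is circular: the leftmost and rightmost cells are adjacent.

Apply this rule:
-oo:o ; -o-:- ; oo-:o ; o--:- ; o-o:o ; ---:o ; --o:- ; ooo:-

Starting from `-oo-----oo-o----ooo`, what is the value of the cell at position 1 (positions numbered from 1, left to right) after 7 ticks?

-

ooo-ooo-ooo--oo-o-o
--ooo-ooo-o--ooo-oo
--o-ooo-oo---o-oooo
---oo-oooo-o--oo--o
-o-oooo--oo---oo---
--oo--o--oo-o-oo-oo
--oo-----ooo-oooooo
position 1 holds -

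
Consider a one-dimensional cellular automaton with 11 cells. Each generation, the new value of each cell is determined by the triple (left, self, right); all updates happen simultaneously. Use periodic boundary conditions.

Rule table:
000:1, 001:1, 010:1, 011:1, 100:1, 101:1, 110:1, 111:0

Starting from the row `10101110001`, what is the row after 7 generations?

11111011111

generation 1: 11111011111
generation 2: 00001110000
generation 3: 11111011111  (repeats generation 1; period 2)
generation 7: 11111011111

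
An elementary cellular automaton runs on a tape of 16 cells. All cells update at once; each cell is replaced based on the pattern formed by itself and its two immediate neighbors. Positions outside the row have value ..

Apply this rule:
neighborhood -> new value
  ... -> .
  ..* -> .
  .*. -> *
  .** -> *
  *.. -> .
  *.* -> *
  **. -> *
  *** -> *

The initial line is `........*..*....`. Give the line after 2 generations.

generation 1: ........*..*....  (fixed point — unchanged through generation 2)

........*..*....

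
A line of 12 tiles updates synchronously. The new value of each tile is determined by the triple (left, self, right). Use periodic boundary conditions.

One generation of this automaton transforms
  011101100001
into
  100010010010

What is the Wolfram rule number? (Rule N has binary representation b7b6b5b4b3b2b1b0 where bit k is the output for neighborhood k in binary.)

50

position 2: 111 → 0  (bit 7 = 0)
position 3: 110 → 0  (bit 6 = 0)
position 0: 101 → 1  (bit 5 = 1)
position 7: 100 → 1  (bit 4 = 1)
position 1: 011 → 0  (bit 3 = 0)
position 11: 010 → 0  (bit 2 = 0)
position 10: 001 → 1  (bit 1 = 1)
position 8: 000 → 0  (bit 0 = 0)
bits b7..b0 = 00110010 = 50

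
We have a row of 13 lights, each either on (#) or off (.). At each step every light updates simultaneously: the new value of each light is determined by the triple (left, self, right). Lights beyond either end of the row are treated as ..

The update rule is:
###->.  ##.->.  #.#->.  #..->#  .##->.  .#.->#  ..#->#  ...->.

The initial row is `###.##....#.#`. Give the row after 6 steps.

.###.#..####.

step 1: ......#..##.#
step 2: .....####...#
step 3: ....#....#.##
step 4: ...###..##...
step 5: ..#...##..#..
step 6: .###.#..####.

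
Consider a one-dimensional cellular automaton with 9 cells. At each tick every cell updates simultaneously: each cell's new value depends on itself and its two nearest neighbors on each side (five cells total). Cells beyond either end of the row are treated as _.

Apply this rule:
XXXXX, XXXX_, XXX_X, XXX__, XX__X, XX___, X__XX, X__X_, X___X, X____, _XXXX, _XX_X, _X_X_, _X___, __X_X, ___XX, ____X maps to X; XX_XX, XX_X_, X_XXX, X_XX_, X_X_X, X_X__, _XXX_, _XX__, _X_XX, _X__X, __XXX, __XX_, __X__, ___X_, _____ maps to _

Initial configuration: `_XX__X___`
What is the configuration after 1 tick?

X__XX_XX_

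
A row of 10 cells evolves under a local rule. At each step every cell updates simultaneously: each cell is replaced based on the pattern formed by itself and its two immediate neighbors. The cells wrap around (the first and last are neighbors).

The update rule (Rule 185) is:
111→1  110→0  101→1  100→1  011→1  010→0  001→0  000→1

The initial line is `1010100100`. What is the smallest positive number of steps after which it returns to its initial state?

0101010010
0010101001
1001010100
0100101010
0010010101
1001001010
0100100101
1010010010
0101001001
1010100100

10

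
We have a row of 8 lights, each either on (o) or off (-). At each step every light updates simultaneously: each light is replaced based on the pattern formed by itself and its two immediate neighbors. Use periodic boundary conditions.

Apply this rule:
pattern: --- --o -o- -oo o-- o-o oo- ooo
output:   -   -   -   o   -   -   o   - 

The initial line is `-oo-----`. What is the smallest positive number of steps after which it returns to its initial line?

-oo-----

1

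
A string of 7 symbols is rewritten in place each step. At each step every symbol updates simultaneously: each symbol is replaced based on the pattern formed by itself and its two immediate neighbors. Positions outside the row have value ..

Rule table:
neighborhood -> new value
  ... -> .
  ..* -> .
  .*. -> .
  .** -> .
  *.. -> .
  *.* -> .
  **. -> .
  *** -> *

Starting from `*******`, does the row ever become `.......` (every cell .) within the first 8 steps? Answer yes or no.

yes

.*****.
..***..
...*...
.......
all cells are . at step 4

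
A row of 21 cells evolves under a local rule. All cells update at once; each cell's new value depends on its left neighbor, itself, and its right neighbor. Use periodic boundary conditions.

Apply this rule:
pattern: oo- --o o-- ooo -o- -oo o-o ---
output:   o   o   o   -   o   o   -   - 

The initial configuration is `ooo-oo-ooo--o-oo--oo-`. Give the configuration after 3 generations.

generation 1: o-o-oo-o-oooo-oooooo-
generation 2: o-o-oo-o-o--o-o----o-
generation 3: o-o-oo-o-oooo-oo--oo-

o-o-oo-o-oooo-oo--oo-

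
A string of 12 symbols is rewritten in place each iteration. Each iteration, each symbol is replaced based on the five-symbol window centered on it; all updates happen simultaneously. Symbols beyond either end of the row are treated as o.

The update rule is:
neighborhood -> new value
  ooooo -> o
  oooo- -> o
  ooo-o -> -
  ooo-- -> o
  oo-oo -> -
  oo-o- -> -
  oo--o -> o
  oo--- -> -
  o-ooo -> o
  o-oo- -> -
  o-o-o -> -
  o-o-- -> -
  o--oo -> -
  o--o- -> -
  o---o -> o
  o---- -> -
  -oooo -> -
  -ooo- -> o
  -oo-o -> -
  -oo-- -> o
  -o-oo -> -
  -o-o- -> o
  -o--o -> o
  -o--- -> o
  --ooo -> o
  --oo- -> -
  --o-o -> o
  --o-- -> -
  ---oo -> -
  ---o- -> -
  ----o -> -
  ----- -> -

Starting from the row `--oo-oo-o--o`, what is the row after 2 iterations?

o--------o-o

iteration 1: o--------o-o
iteration 2: o--------o-o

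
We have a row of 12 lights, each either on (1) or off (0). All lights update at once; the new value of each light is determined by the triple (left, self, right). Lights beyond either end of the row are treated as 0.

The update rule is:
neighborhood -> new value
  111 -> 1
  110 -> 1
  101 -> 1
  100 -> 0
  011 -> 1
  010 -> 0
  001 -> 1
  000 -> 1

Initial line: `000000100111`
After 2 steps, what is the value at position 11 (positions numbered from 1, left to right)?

111111001111
111111011111
position 11 holds 1

1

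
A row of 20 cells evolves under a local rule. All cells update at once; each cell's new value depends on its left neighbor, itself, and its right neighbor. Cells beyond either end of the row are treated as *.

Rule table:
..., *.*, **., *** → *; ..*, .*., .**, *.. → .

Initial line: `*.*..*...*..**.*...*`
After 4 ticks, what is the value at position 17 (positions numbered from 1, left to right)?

tick 1: **.....*.....**..*..
tick 2: **.***...***..*.....
tick 3: ***.**.*..**....***.
tick 4: ****.**....*.**..***
position 17 holds .

.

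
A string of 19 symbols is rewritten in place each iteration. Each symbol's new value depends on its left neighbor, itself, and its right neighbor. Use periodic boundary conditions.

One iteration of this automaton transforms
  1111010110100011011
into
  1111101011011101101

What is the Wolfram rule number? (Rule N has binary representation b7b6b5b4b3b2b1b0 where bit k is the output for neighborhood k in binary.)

position 0: 111 → 1  (bit 7 = 1)
position 3: 110 → 1  (bit 6 = 1)
position 4: 101 → 1  (bit 5 = 1)
position 11: 100 → 1  (bit 4 = 1)
position 7: 011 → 0  (bit 3 = 0)
position 5: 010 → 0  (bit 2 = 0)
position 13: 001 → 1  (bit 1 = 1)
position 12: 000 → 1  (bit 0 = 1)
bits b7..b0 = 11110011 = 243

243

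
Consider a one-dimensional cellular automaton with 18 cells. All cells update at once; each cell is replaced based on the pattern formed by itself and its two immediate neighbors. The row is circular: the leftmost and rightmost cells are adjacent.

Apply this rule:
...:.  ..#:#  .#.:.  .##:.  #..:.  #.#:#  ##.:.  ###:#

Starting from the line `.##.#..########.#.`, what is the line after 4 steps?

#..#.#.#.#..#..#..

#..#..#.######.#..
..#..#.#.####.#..#
.#..#.#.#.##.#..#.
#..#.#.#.#..#..#..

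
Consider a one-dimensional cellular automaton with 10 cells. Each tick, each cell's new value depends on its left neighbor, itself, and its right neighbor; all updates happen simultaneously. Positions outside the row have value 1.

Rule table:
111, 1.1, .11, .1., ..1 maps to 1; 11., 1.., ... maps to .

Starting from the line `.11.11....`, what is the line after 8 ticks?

..11111111

tick 1: 11.11....1
tick 2: 1.11....11
tick 3: .11....111
tick 4: 11....1111
tick 5: 1....11111
tick 6: ....111111
tick 7: ...1111111
tick 8: ..11111111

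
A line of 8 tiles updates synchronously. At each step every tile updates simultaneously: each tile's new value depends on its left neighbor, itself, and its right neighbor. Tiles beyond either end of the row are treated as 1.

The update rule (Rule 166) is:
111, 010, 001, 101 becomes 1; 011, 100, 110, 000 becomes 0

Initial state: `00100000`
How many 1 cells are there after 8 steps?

step 1: 01100001
step 2: 10000010
step 3: 00000111
step 4: 00001011
step 5: 00011101
step 6: 00101010
step 7: 01111111
step 8: 10111111
count of 1: 7

7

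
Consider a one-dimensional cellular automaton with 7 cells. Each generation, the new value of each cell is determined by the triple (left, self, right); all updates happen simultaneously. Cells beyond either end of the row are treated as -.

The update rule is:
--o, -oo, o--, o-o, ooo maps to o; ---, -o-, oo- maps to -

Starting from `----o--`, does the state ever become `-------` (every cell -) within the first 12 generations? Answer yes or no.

no

generation 1: ---o-o-
generation 2: --o-o-o
generation 3: -o-o-o-
generation 4: o-o-o-o
generation 5: -o-o-o-  (repeats generation 3; period 2)
generation 12: o-o-o-o
generation 12 is o-o-o-o, still not uniform -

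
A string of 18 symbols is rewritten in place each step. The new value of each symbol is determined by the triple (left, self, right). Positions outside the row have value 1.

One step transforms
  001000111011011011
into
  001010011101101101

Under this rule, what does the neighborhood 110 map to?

At position 8 the neighborhood is 110; the next row has 1 there.

1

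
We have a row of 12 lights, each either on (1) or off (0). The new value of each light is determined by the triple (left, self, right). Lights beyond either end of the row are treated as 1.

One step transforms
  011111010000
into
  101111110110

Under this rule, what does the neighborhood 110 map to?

At position 5 the neighborhood is 110; the next row has 1 there.

1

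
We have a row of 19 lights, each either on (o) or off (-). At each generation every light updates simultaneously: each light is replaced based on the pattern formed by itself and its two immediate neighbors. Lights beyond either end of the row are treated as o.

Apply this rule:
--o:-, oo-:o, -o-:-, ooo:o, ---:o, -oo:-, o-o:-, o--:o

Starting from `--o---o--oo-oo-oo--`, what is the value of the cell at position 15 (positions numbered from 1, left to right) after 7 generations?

o--oo--o--o--o--oo-
oo--oo--o--o--o--o-
ooo--oo--o--o--o---
oooo--oo--o--o--oo-
ooooo--oo--o--o--o-
oooooo--oo--o--o---
ooooooo--oo--o--oo-
position 15 holds -

-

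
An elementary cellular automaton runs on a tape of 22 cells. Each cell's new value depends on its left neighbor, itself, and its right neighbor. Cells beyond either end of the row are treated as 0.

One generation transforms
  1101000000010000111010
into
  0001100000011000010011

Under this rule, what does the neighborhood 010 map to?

1

At position 3 the neighborhood is 010; the next row has 1 there.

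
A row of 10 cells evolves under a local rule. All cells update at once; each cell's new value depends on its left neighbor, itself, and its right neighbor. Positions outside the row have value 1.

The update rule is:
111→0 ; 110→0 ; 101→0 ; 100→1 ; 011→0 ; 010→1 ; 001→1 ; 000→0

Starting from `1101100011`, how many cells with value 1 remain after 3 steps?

2

0000010100
1000110111
0101000000
count of 1: 2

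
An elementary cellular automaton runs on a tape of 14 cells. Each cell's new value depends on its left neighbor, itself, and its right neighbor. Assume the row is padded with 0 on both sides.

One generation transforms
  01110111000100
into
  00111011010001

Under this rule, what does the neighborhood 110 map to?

1

At position 3 the neighborhood is 110; the next row has 1 there.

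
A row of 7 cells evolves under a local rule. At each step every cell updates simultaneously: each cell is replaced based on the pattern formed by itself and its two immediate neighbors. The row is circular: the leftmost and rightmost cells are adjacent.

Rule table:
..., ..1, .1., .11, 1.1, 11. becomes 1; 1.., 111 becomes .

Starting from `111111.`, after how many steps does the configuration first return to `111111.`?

5

1....11
1.1111.
111..11
..1.11.
111111.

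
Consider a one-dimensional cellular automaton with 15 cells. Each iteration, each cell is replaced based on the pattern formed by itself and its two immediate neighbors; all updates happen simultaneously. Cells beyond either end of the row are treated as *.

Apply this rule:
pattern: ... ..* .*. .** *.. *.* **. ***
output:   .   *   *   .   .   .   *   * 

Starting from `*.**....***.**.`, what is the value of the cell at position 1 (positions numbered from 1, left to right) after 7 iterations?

*

iteration 1: *..*...*.**..*.
iteration 2: *.**..**..*.**.
iteration 3: *..*.*.*.**..*.
iteration 4: *.**.*.*..*.**.
iteration 5: *..*.*.*.**..*.  (repeats iteration 3; period 2)
iteration 7: *..*.*.*.**..*.
position 1 holds *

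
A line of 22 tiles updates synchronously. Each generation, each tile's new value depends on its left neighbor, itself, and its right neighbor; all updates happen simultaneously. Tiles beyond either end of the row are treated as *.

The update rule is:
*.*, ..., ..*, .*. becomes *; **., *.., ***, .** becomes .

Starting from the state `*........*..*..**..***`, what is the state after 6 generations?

*..*........**.**.****

..********.**.*...*...
.*........*..**.***.**
**.********.*..*...*..
..*........**.**.***.*
.**.*******..*..*...*.
*..*........**.**.****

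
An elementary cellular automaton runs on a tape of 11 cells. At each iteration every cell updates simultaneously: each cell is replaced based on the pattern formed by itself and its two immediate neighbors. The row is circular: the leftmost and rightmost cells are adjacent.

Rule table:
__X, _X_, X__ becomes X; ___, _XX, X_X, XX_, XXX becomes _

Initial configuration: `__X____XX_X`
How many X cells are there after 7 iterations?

5

XXXX__X___X
____XXXX_X_
___X_____XX
X_XXX___X__
X____X_XXXX
_X__XX_____
XXXX__X____
count of X: 5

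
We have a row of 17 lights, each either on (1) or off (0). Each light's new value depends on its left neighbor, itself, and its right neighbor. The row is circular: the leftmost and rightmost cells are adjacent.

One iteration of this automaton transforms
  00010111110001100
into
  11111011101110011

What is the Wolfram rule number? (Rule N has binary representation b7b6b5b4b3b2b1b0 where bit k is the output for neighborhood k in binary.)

183

position 6: 111 → 1  (bit 7 = 1)
position 9: 110 → 0  (bit 6 = 0)
position 4: 101 → 1  (bit 5 = 1)
position 10: 100 → 1  (bit 4 = 1)
position 5: 011 → 0  (bit 3 = 0)
position 3: 010 → 1  (bit 2 = 1)
position 2: 001 → 1  (bit 1 = 1)
position 0: 000 → 1  (bit 0 = 1)
bits b7..b0 = 10110111 = 183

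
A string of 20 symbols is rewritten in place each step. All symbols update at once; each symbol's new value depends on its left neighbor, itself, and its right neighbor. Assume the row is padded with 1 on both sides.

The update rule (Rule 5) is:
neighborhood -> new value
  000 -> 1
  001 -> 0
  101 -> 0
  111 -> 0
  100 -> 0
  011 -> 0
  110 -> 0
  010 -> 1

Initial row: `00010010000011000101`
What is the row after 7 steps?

01010010111000010100

step 1: 01010010111000010100
step 2: 01010010000011010100
step 3: 01010010111000010100  (repeats step 1; period 2)
step 7: 01010010111000010100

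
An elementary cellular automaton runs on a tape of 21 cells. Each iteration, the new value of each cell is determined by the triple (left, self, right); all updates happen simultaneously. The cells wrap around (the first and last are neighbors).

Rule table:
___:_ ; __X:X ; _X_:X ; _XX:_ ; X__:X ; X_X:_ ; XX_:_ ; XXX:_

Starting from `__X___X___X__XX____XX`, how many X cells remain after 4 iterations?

6

XXXX_XXX_XXXX__X__X__
_____________XXXXXXXX
X___________X________
XX_________XXX______X
count of X: 6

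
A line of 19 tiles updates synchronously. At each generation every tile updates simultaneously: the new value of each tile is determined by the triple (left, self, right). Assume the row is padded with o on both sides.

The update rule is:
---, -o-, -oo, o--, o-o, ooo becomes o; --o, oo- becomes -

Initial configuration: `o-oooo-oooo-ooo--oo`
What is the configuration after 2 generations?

-oooo-oooo-ooo-o-oo
oooo-oooo-ooo-ooooo

oooo-oooo-ooo-ooooo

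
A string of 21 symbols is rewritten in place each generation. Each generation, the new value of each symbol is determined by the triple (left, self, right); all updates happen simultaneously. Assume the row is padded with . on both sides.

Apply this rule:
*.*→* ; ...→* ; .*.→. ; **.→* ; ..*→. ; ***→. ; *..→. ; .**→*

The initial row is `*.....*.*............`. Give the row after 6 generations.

..***..*..***********
*.*.*.....*.........*
.*.*..***...*******..
..*...*.*.*.*.....*.*
*...*..*.*.*..***..*.
..*.....*.*...*.*....

..*.....*.*...*.*....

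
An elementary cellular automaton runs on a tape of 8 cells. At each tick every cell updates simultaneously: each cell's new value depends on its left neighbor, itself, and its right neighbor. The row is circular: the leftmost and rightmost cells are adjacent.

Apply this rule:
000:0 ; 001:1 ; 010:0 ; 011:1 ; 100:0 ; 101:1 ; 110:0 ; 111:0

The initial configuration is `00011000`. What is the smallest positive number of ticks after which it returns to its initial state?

tick 1: 00110000
tick 2: 01100000
tick 3: 11000000
tick 4: 10000001
tick 5: 00000011
tick 6: 00000110
tick 7: 00001100
tick 8: 00011000

8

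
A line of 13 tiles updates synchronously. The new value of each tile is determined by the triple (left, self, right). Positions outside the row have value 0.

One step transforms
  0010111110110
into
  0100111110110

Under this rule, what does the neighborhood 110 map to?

At position 8 the neighborhood is 110; the next row has 1 there.

1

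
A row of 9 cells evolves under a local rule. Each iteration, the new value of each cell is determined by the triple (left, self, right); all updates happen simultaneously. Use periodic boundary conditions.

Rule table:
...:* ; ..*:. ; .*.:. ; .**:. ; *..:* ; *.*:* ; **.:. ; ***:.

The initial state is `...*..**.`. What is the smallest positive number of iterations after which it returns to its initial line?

18

**..*...*
..*..**..
*..*...**
.*..**...
..*...***
*..**....
.*...***.
..**....*
*...***..
.**....*.
...***..*
**....*..
..***..*.
*....*..*
.***..*..
....*..**
***..*...
...*..**.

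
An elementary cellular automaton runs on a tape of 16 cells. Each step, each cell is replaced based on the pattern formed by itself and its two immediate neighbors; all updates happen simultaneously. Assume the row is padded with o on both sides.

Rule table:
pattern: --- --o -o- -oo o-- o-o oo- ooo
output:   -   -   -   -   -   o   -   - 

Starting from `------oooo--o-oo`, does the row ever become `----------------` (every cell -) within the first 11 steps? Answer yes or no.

-------------o--
----------------
all cells are - at step 2

yes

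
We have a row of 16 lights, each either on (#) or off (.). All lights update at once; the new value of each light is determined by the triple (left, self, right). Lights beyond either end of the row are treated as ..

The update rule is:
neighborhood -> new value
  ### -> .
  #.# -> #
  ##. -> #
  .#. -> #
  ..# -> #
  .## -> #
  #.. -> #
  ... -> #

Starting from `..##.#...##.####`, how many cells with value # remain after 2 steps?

5

#############..#
#...........####
count of #: 5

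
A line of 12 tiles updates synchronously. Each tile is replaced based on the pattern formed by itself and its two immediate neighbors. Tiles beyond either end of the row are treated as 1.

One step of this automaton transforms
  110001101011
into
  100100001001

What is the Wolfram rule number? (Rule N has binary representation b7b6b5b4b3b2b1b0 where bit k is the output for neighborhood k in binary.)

133

position 0: 111 → 1  (bit 7 = 1)
position 1: 110 → 0  (bit 6 = 0)
position 7: 101 → 0  (bit 5 = 0)
position 2: 100 → 0  (bit 4 = 0)
position 5: 011 → 0  (bit 3 = 0)
position 8: 010 → 1  (bit 2 = 1)
position 4: 001 → 0  (bit 1 = 0)
position 3: 000 → 1  (bit 0 = 1)
bits b7..b0 = 10000101 = 133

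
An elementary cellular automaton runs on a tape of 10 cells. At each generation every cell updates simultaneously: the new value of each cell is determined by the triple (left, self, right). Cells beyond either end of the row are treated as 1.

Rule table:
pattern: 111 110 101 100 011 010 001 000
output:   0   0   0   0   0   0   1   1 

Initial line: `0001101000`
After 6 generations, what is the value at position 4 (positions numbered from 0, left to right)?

0110000011
0000111100
0111000001
0000011110
0111100000
0000001111
position 4 holds 0

0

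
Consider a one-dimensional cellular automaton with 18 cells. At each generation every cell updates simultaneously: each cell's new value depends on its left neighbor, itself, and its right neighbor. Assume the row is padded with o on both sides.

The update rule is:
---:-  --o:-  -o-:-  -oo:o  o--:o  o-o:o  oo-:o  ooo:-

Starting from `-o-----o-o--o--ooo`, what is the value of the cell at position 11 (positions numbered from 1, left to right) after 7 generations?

o-o-----o-o--o-o--
oo-o-----o-o--o-o-
-oo-o-----o-o--o-o
oooo-o-----o-o--oo
---oo-o-----o-o-o-
o--ooo-o-----o-o-o
oo-o-oo-o-----o-oo
position 11 holds -

-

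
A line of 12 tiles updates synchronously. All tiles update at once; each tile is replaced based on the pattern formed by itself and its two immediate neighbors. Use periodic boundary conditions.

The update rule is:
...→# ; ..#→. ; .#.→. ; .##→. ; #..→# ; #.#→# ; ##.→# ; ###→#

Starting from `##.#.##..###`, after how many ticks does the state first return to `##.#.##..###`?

12

tick 1: ###.#.##..##
tick 2: ####.#.##..#
tick 3: #####.#.##..
tick 4: .#####.#.##.
tick 5: ..#####.#.##
tick 6: #..#####.#.#
tick 7: ##..#####.#.
tick 8: .##..#####.#
tick 9: #.##..#####.
tick 10: .#.##..#####
tick 11: #.#.##..####
tick 12: ##.#.##..###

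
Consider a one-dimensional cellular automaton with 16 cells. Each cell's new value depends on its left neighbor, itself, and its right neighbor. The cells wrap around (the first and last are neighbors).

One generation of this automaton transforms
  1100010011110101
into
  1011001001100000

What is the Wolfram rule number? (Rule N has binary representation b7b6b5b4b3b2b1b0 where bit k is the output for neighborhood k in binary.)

position 0: 111 → 1  (bit 7 = 1)
position 1: 110 → 0  (bit 6 = 0)
position 12: 101 → 0  (bit 5 = 0)
position 2: 100 → 1  (bit 4 = 1)
position 8: 011 → 0  (bit 3 = 0)
position 5: 010 → 0  (bit 2 = 0)
position 4: 001 → 0  (bit 1 = 0)
position 3: 000 → 1  (bit 0 = 1)
bits b7..b0 = 10010001 = 145

145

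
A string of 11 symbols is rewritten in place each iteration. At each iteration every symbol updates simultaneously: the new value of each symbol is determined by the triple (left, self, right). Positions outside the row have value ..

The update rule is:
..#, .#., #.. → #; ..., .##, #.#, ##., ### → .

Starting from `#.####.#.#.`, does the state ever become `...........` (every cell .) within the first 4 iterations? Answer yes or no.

#......#.##
##....##...
..#..#..#..
.#########.
iteration 4 is .#########., still not uniform .

no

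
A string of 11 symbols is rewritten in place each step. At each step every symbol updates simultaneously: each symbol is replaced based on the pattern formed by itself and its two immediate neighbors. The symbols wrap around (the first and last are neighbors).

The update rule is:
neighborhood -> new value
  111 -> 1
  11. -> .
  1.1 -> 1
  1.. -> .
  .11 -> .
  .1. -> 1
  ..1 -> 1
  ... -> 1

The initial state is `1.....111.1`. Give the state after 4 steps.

.11.111..11

..1111.1.1.
11.11.1111.
..1..1.11.1
.11.111..11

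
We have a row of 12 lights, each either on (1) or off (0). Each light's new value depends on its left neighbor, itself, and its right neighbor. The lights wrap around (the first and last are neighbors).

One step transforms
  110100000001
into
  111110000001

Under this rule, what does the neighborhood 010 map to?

1

At position 3 the neighborhood is 010; the next row has 1 there.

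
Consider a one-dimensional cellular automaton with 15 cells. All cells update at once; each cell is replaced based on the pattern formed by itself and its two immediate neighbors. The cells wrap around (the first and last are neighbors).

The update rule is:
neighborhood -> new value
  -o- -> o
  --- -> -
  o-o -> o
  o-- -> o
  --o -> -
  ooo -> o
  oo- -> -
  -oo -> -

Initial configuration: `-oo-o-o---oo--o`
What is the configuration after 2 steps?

o--ooooo----o-o
-o--ooo-o---oo-

-o--ooo-o---oo-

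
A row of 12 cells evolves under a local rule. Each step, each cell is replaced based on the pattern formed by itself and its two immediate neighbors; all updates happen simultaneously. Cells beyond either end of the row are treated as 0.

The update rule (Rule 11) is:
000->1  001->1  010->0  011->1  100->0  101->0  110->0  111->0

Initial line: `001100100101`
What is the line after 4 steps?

111001001100

step 1: 111001001000
step 2: 100010010011
step 3: 001100100110
step 4: 111001001100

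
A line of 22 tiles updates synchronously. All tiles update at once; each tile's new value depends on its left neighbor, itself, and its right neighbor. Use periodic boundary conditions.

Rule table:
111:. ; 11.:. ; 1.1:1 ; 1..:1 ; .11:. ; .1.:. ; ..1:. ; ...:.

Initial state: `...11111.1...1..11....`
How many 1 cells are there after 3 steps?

4

step 1: ........1.1...1...1...
step 2: .........1.1...1...1..
step 3: ..........1.1...1...1.
count of 1: 4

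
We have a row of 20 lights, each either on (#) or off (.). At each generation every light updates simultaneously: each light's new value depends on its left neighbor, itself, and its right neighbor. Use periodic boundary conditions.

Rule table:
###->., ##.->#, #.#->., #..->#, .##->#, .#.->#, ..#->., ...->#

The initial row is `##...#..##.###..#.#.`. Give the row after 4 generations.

##.#.##.##.#.##.#.#.

####.##.##.#.##.#.#.
#..#.##.##.#.##.#.#.
##.#.##.##.#.##.#.#.
##.#.##.##.#.##.#.#.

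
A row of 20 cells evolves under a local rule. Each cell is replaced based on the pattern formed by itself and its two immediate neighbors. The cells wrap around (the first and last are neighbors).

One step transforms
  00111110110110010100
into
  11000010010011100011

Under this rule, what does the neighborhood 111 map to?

At position 3 the neighborhood is 111; the next row has 0 there.

0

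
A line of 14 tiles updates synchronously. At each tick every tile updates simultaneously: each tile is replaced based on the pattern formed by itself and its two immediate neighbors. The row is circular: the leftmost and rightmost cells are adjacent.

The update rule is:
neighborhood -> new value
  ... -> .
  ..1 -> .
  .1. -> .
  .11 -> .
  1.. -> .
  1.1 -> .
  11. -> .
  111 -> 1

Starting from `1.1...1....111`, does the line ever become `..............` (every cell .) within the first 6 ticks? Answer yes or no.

............11
..............
all cells are . at tick 2

yes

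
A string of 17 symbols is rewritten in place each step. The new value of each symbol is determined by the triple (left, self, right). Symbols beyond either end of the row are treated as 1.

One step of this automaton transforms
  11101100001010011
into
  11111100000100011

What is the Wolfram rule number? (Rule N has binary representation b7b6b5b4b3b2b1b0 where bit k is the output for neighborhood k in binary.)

232

position 0: 111 → 1  (bit 7 = 1)
position 2: 110 → 1  (bit 6 = 1)
position 3: 101 → 1  (bit 5 = 1)
position 6: 100 → 0  (bit 4 = 0)
position 4: 011 → 1  (bit 3 = 1)
position 10: 010 → 0  (bit 2 = 0)
position 9: 001 → 0  (bit 1 = 0)
position 7: 000 → 0  (bit 0 = 0)
bits b7..b0 = 11101000 = 232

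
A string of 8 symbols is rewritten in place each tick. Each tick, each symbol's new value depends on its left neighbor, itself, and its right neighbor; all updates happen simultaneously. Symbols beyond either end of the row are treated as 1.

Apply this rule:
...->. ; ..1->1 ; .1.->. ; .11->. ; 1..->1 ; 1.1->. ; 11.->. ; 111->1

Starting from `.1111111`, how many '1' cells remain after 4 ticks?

5

..111111
11.11111
1...1111
.1.1.111
count of 1: 5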